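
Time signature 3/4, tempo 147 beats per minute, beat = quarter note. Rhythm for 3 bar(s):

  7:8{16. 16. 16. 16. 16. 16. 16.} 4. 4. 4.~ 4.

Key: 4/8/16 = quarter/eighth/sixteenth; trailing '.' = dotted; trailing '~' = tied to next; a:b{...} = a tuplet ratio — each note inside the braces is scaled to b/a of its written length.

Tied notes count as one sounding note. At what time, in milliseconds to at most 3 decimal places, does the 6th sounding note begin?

1. 0.0ms @ 0 + 174.927ms (3/7)
2. 174.927ms @ 3/7 + 174.927ms (3/7)
3. 349.854ms @ 6/7 + 174.927ms (3/7)
4. 524.781ms @ 9/7 + 174.927ms (3/7)
5. 699.708ms @ 12/7 + 174.927ms (3/7)
6. 874.636ms @ 15/7 + 174.927ms (3/7)
7. 1049.563ms @ 18/7 + 174.927ms (3/7)
8. 1224.49ms @ 3 + 612.245ms (3/2)
9. 1836.735ms @ 9/2 + 612.245ms (3/2)
10. 2448.98ms @ 6 + 1224.49ms (3)

note 6 onset = 15/7b = 874.636ms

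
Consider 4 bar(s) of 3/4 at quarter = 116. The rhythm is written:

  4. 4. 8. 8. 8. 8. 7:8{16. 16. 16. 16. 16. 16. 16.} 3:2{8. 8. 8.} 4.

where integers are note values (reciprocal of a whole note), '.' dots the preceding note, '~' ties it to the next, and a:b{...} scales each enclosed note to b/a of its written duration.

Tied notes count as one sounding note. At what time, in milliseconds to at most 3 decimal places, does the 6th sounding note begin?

1. 0.0ms @ 0 + 775.862ms (3/2)
2. 775.862ms @ 3/2 + 775.862ms (3/2)
3. 1551.724ms @ 3 + 387.931ms (3/4)
4. 1939.655ms @ 15/4 + 387.931ms (3/4)
5. 2327.586ms @ 9/2 + 387.931ms (3/4)
6. 2715.517ms @ 21/4 + 387.931ms (3/4)
7. 3103.448ms @ 6 + 221.675ms (3/7)
8. 3325.123ms @ 45/7 + 221.675ms (3/7)
9. 3546.798ms @ 48/7 + 221.675ms (3/7)
10. 3768.473ms @ 51/7 + 221.675ms (3/7)
11. 3990.148ms @ 54/7 + 221.675ms (3/7)
12. 4211.823ms @ 57/7 + 221.675ms (3/7)
13. 4433.498ms @ 60/7 + 221.675ms (3/7)
14. 4655.172ms @ 9 + 258.621ms (1/2)
15. 4913.793ms @ 19/2 + 258.621ms (1/2)
16. 5172.414ms @ 10 + 258.621ms (1/2)
17. 5431.034ms @ 21/2 + 775.862ms (3/2)

note 6 onset = 21/4b = 2715.517ms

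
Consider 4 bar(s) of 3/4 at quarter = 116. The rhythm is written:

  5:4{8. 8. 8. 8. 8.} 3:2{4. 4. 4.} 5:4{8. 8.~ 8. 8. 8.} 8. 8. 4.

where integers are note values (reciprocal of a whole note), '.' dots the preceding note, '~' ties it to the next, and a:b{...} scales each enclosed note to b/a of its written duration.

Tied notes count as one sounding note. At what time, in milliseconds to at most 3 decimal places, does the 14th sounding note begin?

1. 0.0ms @ 0 + 310.345ms (3/5)
2. 310.345ms @ 3/5 + 310.345ms (3/5)
3. 620.69ms @ 6/5 + 310.345ms (3/5)
4. 931.034ms @ 9/5 + 310.345ms (3/5)
5. 1241.379ms @ 12/5 + 310.345ms (3/5)
6. 1551.724ms @ 3 + 517.241ms (1)
7. 2068.966ms @ 4 + 517.241ms (1)
8. 2586.207ms @ 5 + 517.241ms (1)
9. 3103.448ms @ 6 + 310.345ms (3/5)
10. 3413.793ms @ 33/5 + 620.69ms (6/5)
11. 4034.483ms @ 39/5 + 310.345ms (3/5)
12. 4344.828ms @ 42/5 + 310.345ms (3/5)
13. 4655.172ms @ 9 + 387.931ms (3/4)
14. 5043.103ms @ 39/4 + 387.931ms (3/4)
15. 5431.034ms @ 21/2 + 775.862ms (3/2)

note 14 onset = 39/4b = 5043.103ms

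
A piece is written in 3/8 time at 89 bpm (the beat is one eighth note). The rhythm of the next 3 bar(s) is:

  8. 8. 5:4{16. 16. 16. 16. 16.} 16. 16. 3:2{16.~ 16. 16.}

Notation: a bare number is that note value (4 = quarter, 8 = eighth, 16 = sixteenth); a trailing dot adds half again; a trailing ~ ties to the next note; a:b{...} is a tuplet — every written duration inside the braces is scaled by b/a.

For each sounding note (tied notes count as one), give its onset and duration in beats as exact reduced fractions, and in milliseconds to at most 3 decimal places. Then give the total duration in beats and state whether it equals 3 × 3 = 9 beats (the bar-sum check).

1) 0.0ms=0b +1011.236ms=3/2b
2) 1011.236ms=3/2b +1011.236ms=3/2b
3) 2022.472ms=3b +404.494ms=3/5b
4) 2426.966ms=18/5b +404.494ms=3/5b
5) 2831.461ms=21/5b +404.494ms=3/5b
6) 3235.955ms=24/5b +404.494ms=3/5b
7) 3640.449ms=27/5b +404.494ms=3/5b
8) 4044.944ms=6b +505.618ms=3/4b
9) 4550.562ms=27/4b +505.618ms=3/4b
10) 5056.18ms=15/2b +674.157ms=1b
11) 5730.337ms=17/2b +337.079ms=1/2b
Σ=9b of 9 (89bpm 3/8) — PASS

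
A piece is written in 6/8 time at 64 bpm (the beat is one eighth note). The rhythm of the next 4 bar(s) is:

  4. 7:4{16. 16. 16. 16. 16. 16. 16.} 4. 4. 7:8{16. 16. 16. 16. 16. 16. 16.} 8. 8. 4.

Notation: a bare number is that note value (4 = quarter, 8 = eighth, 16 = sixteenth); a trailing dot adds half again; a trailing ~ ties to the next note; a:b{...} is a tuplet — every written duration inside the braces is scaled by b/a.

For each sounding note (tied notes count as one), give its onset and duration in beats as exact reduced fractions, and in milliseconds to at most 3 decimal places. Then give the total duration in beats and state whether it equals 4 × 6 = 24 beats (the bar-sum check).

1) 0.0ms=0b +2812.5ms=3b
2) 2812.5ms=3b +401.786ms=3/7b
3) 3214.286ms=24/7b +401.786ms=3/7b
4) 3616.071ms=27/7b +401.786ms=3/7b
5) 4017.857ms=30/7b +401.786ms=3/7b
6) 4419.643ms=33/7b +401.786ms=3/7b
7) 4821.429ms=36/7b +401.786ms=3/7b
8) 5223.214ms=39/7b +401.786ms=3/7b
9) 5625.0ms=6b +2812.5ms=3b
10) 8437.5ms=9b +2812.5ms=3b
11) 11250.0ms=12b +803.571ms=6/7b
12) 12053.571ms=90/7b +803.571ms=6/7b
13) 12857.143ms=96/7b +803.571ms=6/7b
14) 13660.714ms=102/7b +803.571ms=6/7b
15) 14464.286ms=108/7b +803.571ms=6/7b
16) 15267.857ms=114/7b +803.571ms=6/7b
17) 16071.429ms=120/7b +803.571ms=6/7b
18) 16875.0ms=18b +1406.25ms=3/2b
19) 18281.25ms=39/2b +1406.25ms=3/2b
20) 19687.5ms=21b +2812.5ms=3b
Σ=24b of 24 (64bpm 6/8) — PASS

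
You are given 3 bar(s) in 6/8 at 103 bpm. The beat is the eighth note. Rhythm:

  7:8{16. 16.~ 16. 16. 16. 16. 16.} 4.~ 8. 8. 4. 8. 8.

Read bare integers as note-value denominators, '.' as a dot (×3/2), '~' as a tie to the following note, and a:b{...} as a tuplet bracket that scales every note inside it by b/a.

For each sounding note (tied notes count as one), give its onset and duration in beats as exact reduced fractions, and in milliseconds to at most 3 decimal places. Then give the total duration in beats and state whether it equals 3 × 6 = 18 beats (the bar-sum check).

1) 0.0ms=0b +499.307ms=6/7b
2) 499.307ms=6/7b +998.613ms=12/7b
3) 1497.92ms=18/7b +499.307ms=6/7b
4) 1997.226ms=24/7b +499.307ms=6/7b
5) 2496.533ms=30/7b +499.307ms=6/7b
6) 2995.839ms=36/7b +499.307ms=6/7b
7) 3495.146ms=6b +2621.359ms=9/2b
8) 6116.505ms=21/2b +873.786ms=3/2b
9) 6990.291ms=12b +1747.573ms=3b
10) 8737.864ms=15b +873.786ms=3/2b
11) 9611.65ms=33/2b +873.786ms=3/2b
Σ=18b of 18 (103bpm 6/8) — PASS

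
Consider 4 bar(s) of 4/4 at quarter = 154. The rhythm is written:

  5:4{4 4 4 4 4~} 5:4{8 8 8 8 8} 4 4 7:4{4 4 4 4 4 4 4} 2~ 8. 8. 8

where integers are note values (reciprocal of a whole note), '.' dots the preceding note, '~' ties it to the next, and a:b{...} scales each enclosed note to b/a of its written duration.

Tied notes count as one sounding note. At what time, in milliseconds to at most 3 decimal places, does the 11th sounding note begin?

1. 0.0ms @ 0 + 311.688ms (4/5)
2. 311.688ms @ 4/5 + 311.688ms (4/5)
3. 623.377ms @ 8/5 + 311.688ms (4/5)
4. 935.065ms @ 12/5 + 311.688ms (4/5)
5. 1246.753ms @ 16/5 + 467.532ms (6/5)
6. 1714.286ms @ 22/5 + 155.844ms (2/5)
7. 1870.13ms @ 24/5 + 155.844ms (2/5)
8. 2025.974ms @ 26/5 + 155.844ms (2/5)
9. 2181.818ms @ 28/5 + 155.844ms (2/5)
10. 2337.662ms @ 6 + 389.61ms (1)
11. 2727.273ms @ 7 + 389.61ms (1)
12. 3116.883ms @ 8 + 222.635ms (4/7)
13. 3339.518ms @ 60/7 + 222.635ms (4/7)
14. 3562.152ms @ 64/7 + 222.635ms (4/7)
15. 3784.787ms @ 68/7 + 222.635ms (4/7)
16. 4007.421ms @ 72/7 + 222.635ms (4/7)
17. 4230.056ms @ 76/7 + 222.635ms (4/7)
18. 4452.69ms @ 80/7 + 222.635ms (4/7)
19. 4675.325ms @ 12 + 1071.429ms (11/4)
20. 5746.753ms @ 59/4 + 292.208ms (3/4)
21. 6038.961ms @ 31/2 + 194.805ms (1/2)

note 11 onset = 7b = 2727.273ms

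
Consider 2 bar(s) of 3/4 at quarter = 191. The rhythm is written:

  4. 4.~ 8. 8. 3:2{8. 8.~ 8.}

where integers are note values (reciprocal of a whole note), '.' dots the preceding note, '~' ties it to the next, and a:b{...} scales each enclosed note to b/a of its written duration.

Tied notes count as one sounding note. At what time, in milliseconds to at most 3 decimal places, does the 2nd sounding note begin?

1. 0.0ms @ 0 + 471.204ms (3/2)
2. 471.204ms @ 3/2 + 706.806ms (9/4)
3. 1178.01ms @ 15/4 + 235.602ms (3/4)
4. 1413.613ms @ 9/2 + 157.068ms (1/2)
5. 1570.681ms @ 5 + 314.136ms (1)

note 2 onset = 3/2b = 471.204ms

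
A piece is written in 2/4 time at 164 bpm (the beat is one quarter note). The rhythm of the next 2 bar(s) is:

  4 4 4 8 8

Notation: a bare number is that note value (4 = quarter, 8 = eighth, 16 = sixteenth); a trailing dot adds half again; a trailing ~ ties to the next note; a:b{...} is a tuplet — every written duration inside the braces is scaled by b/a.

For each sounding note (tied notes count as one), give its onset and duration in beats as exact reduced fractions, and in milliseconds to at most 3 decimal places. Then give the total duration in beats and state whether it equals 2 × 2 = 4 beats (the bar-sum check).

1) 0.0ms=0b +365.854ms=1b
2) 365.854ms=1b +365.854ms=1b
3) 731.707ms=2b +365.854ms=1b
4) 1097.561ms=3b +182.927ms=1/2b
5) 1280.488ms=7/2b +182.927ms=1/2b
Σ=4b of 4 (164bpm 2/4) — PASS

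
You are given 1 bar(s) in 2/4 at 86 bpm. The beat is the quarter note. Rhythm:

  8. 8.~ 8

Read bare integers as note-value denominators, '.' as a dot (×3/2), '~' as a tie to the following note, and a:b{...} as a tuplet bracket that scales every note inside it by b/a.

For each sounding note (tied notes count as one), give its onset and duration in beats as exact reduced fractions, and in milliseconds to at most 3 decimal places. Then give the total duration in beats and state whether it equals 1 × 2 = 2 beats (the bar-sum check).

1) 0.0ms=0b +523.256ms=3/4b
2) 523.256ms=3/4b +872.093ms=5/4b
Σ=2b of 2 (86bpm 2/4) — PASS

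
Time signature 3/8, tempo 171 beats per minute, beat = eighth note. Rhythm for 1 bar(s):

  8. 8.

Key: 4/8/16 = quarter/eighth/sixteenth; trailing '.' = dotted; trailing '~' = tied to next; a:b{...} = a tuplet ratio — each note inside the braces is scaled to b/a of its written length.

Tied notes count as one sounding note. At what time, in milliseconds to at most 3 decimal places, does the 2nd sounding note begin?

1. 0.0ms @ 0 + 526.316ms (3/2)
2. 526.316ms @ 3/2 + 526.316ms (3/2)

note 2 onset = 3/2b = 526.316ms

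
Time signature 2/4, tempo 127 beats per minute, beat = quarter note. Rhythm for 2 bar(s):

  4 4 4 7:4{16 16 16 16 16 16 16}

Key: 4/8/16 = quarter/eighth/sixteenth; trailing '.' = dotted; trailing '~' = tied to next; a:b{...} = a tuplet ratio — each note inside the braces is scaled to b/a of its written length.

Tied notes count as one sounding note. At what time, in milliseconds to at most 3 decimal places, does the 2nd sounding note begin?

note 2 onset = 1b = 472.441ms

1. 0.0ms @ 0 + 472.441ms (1)
2. 472.441ms @ 1 + 472.441ms (1)
3. 944.882ms @ 2 + 472.441ms (1)
4. 1417.323ms @ 3 + 67.492ms (1/7)
5. 1484.814ms @ 22/7 + 67.492ms (1/7)
6. 1552.306ms @ 23/7 + 67.492ms (1/7)
7. 1619.798ms @ 24/7 + 67.492ms (1/7)
8. 1687.289ms @ 25/7 + 67.492ms (1/7)
9. 1754.781ms @ 26/7 + 67.492ms (1/7)
10. 1822.272ms @ 27/7 + 67.492ms (1/7)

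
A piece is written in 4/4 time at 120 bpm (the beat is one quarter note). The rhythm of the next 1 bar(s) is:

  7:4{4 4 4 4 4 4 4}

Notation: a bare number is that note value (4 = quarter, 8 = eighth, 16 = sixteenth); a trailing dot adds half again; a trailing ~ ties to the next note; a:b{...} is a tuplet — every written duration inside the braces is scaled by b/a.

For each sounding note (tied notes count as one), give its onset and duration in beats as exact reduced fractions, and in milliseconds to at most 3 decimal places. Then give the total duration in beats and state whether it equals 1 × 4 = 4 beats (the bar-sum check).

1) 0.0ms=0b +285.714ms=4/7b
2) 285.714ms=4/7b +285.714ms=4/7b
3) 571.429ms=8/7b +285.714ms=4/7b
4) 857.143ms=12/7b +285.714ms=4/7b
5) 1142.857ms=16/7b +285.714ms=4/7b
6) 1428.571ms=20/7b +285.714ms=4/7b
7) 1714.286ms=24/7b +285.714ms=4/7b
Σ=4b of 4 (120bpm 4/4) — PASS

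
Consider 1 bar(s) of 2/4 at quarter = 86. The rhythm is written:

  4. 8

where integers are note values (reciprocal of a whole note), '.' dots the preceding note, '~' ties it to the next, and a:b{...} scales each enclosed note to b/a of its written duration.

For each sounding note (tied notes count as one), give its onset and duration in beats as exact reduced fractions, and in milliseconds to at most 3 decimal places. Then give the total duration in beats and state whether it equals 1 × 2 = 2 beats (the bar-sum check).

1) 0.0ms=0b +1046.512ms=3/2b
2) 1046.512ms=3/2b +348.837ms=1/2b
Σ=2b of 2 (86bpm 2/4) — PASS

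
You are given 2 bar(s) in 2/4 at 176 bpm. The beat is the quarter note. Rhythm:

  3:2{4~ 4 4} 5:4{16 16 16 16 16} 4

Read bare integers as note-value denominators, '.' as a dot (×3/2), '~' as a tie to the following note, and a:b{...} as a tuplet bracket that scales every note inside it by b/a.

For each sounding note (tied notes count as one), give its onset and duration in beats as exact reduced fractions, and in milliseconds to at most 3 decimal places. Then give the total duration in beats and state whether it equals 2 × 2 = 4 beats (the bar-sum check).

1) 0.0ms=0b +454.545ms=4/3b
2) 454.545ms=4/3b +227.273ms=2/3b
3) 681.818ms=2b +68.182ms=1/5b
4) 750.0ms=11/5b +68.182ms=1/5b
5) 818.182ms=12/5b +68.182ms=1/5b
6) 886.364ms=13/5b +68.182ms=1/5b
7) 954.545ms=14/5b +68.182ms=1/5b
8) 1022.727ms=3b +340.909ms=1b
Σ=4b of 4 (176bpm 2/4) — PASS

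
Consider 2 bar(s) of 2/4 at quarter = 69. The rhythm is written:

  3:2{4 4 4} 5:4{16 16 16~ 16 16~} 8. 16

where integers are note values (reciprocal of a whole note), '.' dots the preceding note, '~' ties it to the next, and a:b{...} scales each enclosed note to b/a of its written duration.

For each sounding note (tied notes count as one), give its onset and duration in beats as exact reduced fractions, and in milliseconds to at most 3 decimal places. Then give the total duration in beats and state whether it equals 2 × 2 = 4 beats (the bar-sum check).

1) 0.0ms=0b +579.71ms=2/3b
2) 579.71ms=2/3b +579.71ms=2/3b
3) 1159.42ms=4/3b +579.71ms=2/3b
4) 1739.13ms=2b +173.913ms=1/5b
5) 1913.043ms=11/5b +173.913ms=1/5b
6) 2086.957ms=12/5b +347.826ms=2/5b
7) 2434.783ms=14/5b +826.087ms=19/20b
8) 3260.87ms=15/4b +217.391ms=1/4b
Σ=4b of 4 (69bpm 2/4) — PASS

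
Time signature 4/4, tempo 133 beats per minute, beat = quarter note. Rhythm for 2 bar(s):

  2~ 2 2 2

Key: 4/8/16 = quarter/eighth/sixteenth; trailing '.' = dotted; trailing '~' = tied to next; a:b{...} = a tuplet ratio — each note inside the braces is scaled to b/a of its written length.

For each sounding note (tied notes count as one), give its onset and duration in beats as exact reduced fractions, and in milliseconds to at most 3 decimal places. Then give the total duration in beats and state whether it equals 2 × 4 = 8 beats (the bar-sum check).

1) 0.0ms=0b +1804.511ms=4b
2) 1804.511ms=4b +902.256ms=2b
3) 2706.767ms=6b +902.256ms=2b
Σ=8b of 8 (133bpm 4/4) — PASS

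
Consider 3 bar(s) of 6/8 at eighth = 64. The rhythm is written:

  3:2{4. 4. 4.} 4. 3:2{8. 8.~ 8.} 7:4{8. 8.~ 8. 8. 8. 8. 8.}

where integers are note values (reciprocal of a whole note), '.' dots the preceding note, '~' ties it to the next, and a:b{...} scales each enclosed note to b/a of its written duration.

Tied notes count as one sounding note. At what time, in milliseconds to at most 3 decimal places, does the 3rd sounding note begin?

1. 0.0ms @ 0 + 1875.0ms (2)
2. 1875.0ms @ 2 + 1875.0ms (2)
3. 3750.0ms @ 4 + 1875.0ms (2)
4. 5625.0ms @ 6 + 2812.5ms (3)
5. 8437.5ms @ 9 + 937.5ms (1)
6. 9375.0ms @ 10 + 1875.0ms (2)
7. 11250.0ms @ 12 + 803.571ms (6/7)
8. 12053.571ms @ 90/7 + 1607.143ms (12/7)
9. 13660.714ms @ 102/7 + 803.571ms (6/7)
10. 14464.286ms @ 108/7 + 803.571ms (6/7)
11. 15267.857ms @ 114/7 + 803.571ms (6/7)
12. 16071.429ms @ 120/7 + 803.571ms (6/7)

note 3 onset = 4b = 3750.0ms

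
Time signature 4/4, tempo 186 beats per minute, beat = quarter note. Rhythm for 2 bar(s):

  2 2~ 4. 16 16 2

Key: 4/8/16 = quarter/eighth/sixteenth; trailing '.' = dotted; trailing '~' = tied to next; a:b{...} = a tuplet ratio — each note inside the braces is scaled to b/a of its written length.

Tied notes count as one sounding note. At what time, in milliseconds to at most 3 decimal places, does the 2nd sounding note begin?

note 2 onset = 2b = 645.161ms

1. 0.0ms @ 0 + 645.161ms (2)
2. 645.161ms @ 2 + 1129.032ms (7/2)
3. 1774.194ms @ 11/2 + 80.645ms (1/4)
4. 1854.839ms @ 23/4 + 80.645ms (1/4)
5. 1935.484ms @ 6 + 645.161ms (2)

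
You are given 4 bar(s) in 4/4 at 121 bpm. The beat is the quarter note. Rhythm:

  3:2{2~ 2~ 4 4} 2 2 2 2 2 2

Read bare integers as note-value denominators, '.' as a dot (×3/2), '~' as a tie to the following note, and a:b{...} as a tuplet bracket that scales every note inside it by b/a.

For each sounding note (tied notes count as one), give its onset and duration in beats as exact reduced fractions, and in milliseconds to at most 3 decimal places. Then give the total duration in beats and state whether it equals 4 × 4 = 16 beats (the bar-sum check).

1) 0.0ms=0b +1652.893ms=10/3b
2) 1652.893ms=10/3b +330.579ms=2/3b
3) 1983.471ms=4b +991.736ms=2b
4) 2975.207ms=6b +991.736ms=2b
5) 3966.942ms=8b +991.736ms=2b
6) 4958.678ms=10b +991.736ms=2b
7) 5950.413ms=12b +991.736ms=2b
8) 6942.149ms=14b +991.736ms=2b
Σ=16b of 16 (121bpm 4/4) — PASS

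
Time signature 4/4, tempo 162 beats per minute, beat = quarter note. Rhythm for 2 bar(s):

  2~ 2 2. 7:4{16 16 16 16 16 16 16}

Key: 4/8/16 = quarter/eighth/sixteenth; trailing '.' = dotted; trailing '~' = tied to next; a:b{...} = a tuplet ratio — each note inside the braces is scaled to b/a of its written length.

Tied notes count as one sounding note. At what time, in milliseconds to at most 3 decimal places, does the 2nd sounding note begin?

1. 0.0ms @ 0 + 1481.481ms (4)
2. 1481.481ms @ 4 + 1111.111ms (3)
3. 2592.593ms @ 7 + 52.91ms (1/7)
4. 2645.503ms @ 50/7 + 52.91ms (1/7)
5. 2698.413ms @ 51/7 + 52.91ms (1/7)
6. 2751.323ms @ 52/7 + 52.91ms (1/7)
7. 2804.233ms @ 53/7 + 52.91ms (1/7)
8. 2857.143ms @ 54/7 + 52.91ms (1/7)
9. 2910.053ms @ 55/7 + 52.91ms (1/7)

note 2 onset = 4b = 1481.481ms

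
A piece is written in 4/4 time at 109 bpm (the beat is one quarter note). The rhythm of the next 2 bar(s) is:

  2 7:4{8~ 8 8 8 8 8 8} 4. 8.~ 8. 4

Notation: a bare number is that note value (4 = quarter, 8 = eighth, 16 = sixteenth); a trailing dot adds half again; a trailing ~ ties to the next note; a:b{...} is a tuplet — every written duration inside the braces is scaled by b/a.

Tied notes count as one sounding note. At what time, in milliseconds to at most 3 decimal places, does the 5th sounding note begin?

note 5 onset = 22/7b = 1730.013ms

1. 0.0ms @ 0 + 1100.917ms (2)
2. 1100.917ms @ 2 + 314.548ms (4/7)
3. 1415.465ms @ 18/7 + 157.274ms (2/7)
4. 1572.739ms @ 20/7 + 157.274ms (2/7)
5. 1730.013ms @ 22/7 + 157.274ms (2/7)
6. 1887.287ms @ 24/7 + 157.274ms (2/7)
7. 2044.561ms @ 26/7 + 157.274ms (2/7)
8. 2201.835ms @ 4 + 825.688ms (3/2)
9. 3027.523ms @ 11/2 + 825.688ms (3/2)
10. 3853.211ms @ 7 + 550.459ms (1)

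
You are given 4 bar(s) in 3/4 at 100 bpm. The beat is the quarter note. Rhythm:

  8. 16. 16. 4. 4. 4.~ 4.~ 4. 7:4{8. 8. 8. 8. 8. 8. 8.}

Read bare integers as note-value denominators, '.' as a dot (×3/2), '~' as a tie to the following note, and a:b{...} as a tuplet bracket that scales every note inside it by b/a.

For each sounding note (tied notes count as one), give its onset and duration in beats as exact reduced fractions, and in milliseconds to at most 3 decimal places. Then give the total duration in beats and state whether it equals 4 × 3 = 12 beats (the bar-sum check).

1) 0.0ms=0b +450.0ms=3/4b
2) 450.0ms=3/4b +225.0ms=3/8b
3) 675.0ms=9/8b +225.0ms=3/8b
4) 900.0ms=3/2b +900.0ms=3/2b
5) 1800.0ms=3b +900.0ms=3/2b
6) 2700.0ms=9/2b +2700.0ms=9/2b
7) 5400.0ms=9b +257.143ms=3/7b
8) 5657.143ms=66/7b +257.143ms=3/7b
9) 5914.286ms=69/7b +257.143ms=3/7b
10) 6171.429ms=72/7b +257.143ms=3/7b
11) 6428.571ms=75/7b +257.143ms=3/7b
12) 6685.714ms=78/7b +257.143ms=3/7b
13) 6942.857ms=81/7b +257.143ms=3/7b
Σ=12b of 12 (100bpm 3/4) — PASS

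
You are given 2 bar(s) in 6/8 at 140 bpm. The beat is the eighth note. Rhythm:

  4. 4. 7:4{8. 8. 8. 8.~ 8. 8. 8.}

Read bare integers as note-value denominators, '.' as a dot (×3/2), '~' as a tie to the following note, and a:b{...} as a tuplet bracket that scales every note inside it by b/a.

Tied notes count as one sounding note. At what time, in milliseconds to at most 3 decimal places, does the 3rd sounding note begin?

note 3 onset = 6b = 2571.429ms

1. 0.0ms @ 0 + 1285.714ms (3)
2. 1285.714ms @ 3 + 1285.714ms (3)
3. 2571.429ms @ 6 + 367.347ms (6/7)
4. 2938.776ms @ 48/7 + 367.347ms (6/7)
5. 3306.122ms @ 54/7 + 367.347ms (6/7)
6. 3673.469ms @ 60/7 + 734.694ms (12/7)
7. 4408.163ms @ 72/7 + 367.347ms (6/7)
8. 4775.51ms @ 78/7 + 367.347ms (6/7)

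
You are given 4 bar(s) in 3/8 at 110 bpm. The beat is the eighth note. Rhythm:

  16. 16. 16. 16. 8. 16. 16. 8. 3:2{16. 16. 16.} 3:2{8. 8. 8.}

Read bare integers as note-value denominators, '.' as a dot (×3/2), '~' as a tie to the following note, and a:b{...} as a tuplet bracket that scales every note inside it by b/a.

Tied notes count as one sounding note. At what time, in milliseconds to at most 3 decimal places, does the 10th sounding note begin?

1. 0.0ms @ 0 + 409.091ms (3/4)
2. 409.091ms @ 3/4 + 409.091ms (3/4)
3. 818.182ms @ 3/2 + 409.091ms (3/4)
4. 1227.273ms @ 9/4 + 409.091ms (3/4)
5. 1636.364ms @ 3 + 818.182ms (3/2)
6. 2454.545ms @ 9/2 + 409.091ms (3/4)
7. 2863.636ms @ 21/4 + 409.091ms (3/4)
8. 3272.727ms @ 6 + 818.182ms (3/2)
9. 4090.909ms @ 15/2 + 272.727ms (1/2)
10. 4363.636ms @ 8 + 272.727ms (1/2)
11. 4636.364ms @ 17/2 + 272.727ms (1/2)
12. 4909.091ms @ 9 + 545.455ms (1)
13. 5454.545ms @ 10 + 545.455ms (1)
14. 6000.0ms @ 11 + 545.455ms (1)

note 10 onset = 8b = 4363.636ms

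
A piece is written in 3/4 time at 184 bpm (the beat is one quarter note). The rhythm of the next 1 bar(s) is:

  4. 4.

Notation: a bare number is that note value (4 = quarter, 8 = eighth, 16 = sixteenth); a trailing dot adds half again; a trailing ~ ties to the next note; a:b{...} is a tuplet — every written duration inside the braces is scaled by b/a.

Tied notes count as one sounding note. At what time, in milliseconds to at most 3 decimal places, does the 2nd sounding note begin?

1. 0.0ms @ 0 + 489.13ms (3/2)
2. 489.13ms @ 3/2 + 489.13ms (3/2)

note 2 onset = 3/2b = 489.13ms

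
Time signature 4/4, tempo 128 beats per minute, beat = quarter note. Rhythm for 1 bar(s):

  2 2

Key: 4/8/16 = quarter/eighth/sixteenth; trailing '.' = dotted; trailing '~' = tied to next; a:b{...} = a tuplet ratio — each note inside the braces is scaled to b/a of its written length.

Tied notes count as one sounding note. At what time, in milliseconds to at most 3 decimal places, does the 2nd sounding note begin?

note 2 onset = 2b = 937.5ms

1. 0.0ms @ 0 + 937.5ms (2)
2. 937.5ms @ 2 + 937.5ms (2)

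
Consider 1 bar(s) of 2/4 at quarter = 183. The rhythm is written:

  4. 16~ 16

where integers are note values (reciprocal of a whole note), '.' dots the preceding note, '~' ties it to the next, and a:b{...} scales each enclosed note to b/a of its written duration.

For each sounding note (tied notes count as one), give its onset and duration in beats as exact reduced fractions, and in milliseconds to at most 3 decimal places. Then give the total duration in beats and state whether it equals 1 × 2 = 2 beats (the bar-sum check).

1) 0.0ms=0b +491.803ms=3/2b
2) 491.803ms=3/2b +163.934ms=1/2b
Σ=2b of 2 (183bpm 2/4) — PASS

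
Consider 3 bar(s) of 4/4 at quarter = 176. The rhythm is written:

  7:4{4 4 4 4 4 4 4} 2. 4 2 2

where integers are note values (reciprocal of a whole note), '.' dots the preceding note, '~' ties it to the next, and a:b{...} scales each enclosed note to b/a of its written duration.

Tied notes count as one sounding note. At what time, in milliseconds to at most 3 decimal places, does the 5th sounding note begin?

note 5 onset = 16/7b = 779.221ms

1. 0.0ms @ 0 + 194.805ms (4/7)
2. 194.805ms @ 4/7 + 194.805ms (4/7)
3. 389.61ms @ 8/7 + 194.805ms (4/7)
4. 584.416ms @ 12/7 + 194.805ms (4/7)
5. 779.221ms @ 16/7 + 194.805ms (4/7)
6. 974.026ms @ 20/7 + 194.805ms (4/7)
7. 1168.831ms @ 24/7 + 194.805ms (4/7)
8. 1363.636ms @ 4 + 1022.727ms (3)
9. 2386.364ms @ 7 + 340.909ms (1)
10. 2727.273ms @ 8 + 681.818ms (2)
11. 3409.091ms @ 10 + 681.818ms (2)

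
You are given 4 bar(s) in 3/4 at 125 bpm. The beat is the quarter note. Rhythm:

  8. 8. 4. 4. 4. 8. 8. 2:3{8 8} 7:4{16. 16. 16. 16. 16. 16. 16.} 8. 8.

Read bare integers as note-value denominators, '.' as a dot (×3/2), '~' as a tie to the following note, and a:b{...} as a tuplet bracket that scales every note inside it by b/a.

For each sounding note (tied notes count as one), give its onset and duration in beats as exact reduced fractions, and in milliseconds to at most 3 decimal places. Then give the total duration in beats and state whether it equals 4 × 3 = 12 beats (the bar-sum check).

1) 0.0ms=0b +360.0ms=3/4b
2) 360.0ms=3/4b +360.0ms=3/4b
3) 720.0ms=3/2b +720.0ms=3/2b
4) 1440.0ms=3b +720.0ms=3/2b
5) 2160.0ms=9/2b +720.0ms=3/2b
6) 2880.0ms=6b +360.0ms=3/4b
7) 3240.0ms=27/4b +360.0ms=3/4b
8) 3600.0ms=15/2b +360.0ms=3/4b
9) 3960.0ms=33/4b +360.0ms=3/4b
10) 4320.0ms=9b +102.857ms=3/14b
11) 4422.857ms=129/14b +102.857ms=3/14b
12) 4525.714ms=66/7b +102.857ms=3/14b
13) 4628.571ms=135/14b +102.857ms=3/14b
14) 4731.429ms=69/7b +102.857ms=3/14b
15) 4834.286ms=141/14b +102.857ms=3/14b
16) 4937.143ms=72/7b +102.857ms=3/14b
17) 5040.0ms=21/2b +360.0ms=3/4b
18) 5400.0ms=45/4b +360.0ms=3/4b
Σ=12b of 12 (125bpm 3/4) — PASS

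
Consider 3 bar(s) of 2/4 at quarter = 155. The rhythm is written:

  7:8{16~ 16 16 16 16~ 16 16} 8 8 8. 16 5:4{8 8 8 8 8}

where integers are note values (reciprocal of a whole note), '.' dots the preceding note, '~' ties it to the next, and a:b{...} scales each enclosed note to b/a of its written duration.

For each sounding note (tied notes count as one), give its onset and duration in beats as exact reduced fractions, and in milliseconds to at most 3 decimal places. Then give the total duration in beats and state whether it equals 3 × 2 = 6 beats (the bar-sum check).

1) 0.0ms=0b +221.198ms=4/7b
2) 221.198ms=4/7b +110.599ms=2/7b
3) 331.797ms=6/7b +110.599ms=2/7b
4) 442.396ms=8/7b +221.198ms=4/7b
5) 663.594ms=12/7b +110.599ms=2/7b
6) 774.194ms=2b +193.548ms=1/2b
7) 967.742ms=5/2b +193.548ms=1/2b
8) 1161.29ms=3b +290.323ms=3/4b
9) 1451.613ms=15/4b +96.774ms=1/4b
10) 1548.387ms=4b +154.839ms=2/5b
11) 1703.226ms=22/5b +154.839ms=2/5b
12) 1858.065ms=24/5b +154.839ms=2/5b
13) 2012.903ms=26/5b +154.839ms=2/5b
14) 2167.742ms=28/5b +154.839ms=2/5b
Σ=6b of 6 (155bpm 2/4) — PASS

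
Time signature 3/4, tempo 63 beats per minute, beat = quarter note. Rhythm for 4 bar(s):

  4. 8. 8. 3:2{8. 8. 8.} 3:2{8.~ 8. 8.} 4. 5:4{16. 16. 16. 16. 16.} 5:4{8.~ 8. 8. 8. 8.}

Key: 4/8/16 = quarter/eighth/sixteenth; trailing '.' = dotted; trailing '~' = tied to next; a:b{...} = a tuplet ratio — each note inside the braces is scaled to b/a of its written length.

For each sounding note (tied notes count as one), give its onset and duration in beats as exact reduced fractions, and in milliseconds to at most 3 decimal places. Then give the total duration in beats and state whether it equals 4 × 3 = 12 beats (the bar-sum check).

1) 0.0ms=0b +1428.571ms=3/2b
2) 1428.571ms=3/2b +714.286ms=3/4b
3) 2142.857ms=9/4b +714.286ms=3/4b
4) 2857.143ms=3b +476.19ms=1/2b
5) 3333.333ms=7/2b +476.19ms=1/2b
6) 3809.524ms=4b +476.19ms=1/2b
7) 4285.714ms=9/2b +952.381ms=1b
8) 5238.095ms=11/2b +476.19ms=1/2b
9) 5714.286ms=6b +1428.571ms=3/2b
10) 7142.857ms=15/2b +285.714ms=3/10b
11) 7428.571ms=39/5b +285.714ms=3/10b
12) 7714.286ms=81/10b +285.714ms=3/10b
13) 8000.0ms=42/5b +285.714ms=3/10b
14) 8285.714ms=87/10b +285.714ms=3/10b
15) 8571.429ms=9b +1142.857ms=6/5b
16) 9714.286ms=51/5b +571.429ms=3/5b
17) 10285.714ms=54/5b +571.429ms=3/5b
18) 10857.143ms=57/5b +571.429ms=3/5b
Σ=12b of 12 (63bpm 3/4) — PASS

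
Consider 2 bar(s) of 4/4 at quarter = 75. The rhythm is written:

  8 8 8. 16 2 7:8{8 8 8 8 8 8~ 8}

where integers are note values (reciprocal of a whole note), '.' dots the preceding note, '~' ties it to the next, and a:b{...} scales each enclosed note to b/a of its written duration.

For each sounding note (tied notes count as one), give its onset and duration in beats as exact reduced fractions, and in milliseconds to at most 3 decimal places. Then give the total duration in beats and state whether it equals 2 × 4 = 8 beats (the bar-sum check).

1) 0.0ms=0b +400.0ms=1/2b
2) 400.0ms=1/2b +400.0ms=1/2b
3) 800.0ms=1b +600.0ms=3/4b
4) 1400.0ms=7/4b +200.0ms=1/4b
5) 1600.0ms=2b +1600.0ms=2b
6) 3200.0ms=4b +457.143ms=4/7b
7) 3657.143ms=32/7b +457.143ms=4/7b
8) 4114.286ms=36/7b +457.143ms=4/7b
9) 4571.429ms=40/7b +457.143ms=4/7b
10) 5028.571ms=44/7b +457.143ms=4/7b
11) 5485.714ms=48/7b +914.286ms=8/7b
Σ=8b of 8 (75bpm 4/4) — PASS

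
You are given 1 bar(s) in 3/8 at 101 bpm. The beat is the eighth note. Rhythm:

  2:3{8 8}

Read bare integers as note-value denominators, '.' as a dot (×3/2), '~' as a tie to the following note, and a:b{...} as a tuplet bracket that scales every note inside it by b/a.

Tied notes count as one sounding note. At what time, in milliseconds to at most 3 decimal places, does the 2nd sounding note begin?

1. 0.0ms @ 0 + 891.089ms (3/2)
2. 891.089ms @ 3/2 + 891.089ms (3/2)

note 2 onset = 3/2b = 891.089ms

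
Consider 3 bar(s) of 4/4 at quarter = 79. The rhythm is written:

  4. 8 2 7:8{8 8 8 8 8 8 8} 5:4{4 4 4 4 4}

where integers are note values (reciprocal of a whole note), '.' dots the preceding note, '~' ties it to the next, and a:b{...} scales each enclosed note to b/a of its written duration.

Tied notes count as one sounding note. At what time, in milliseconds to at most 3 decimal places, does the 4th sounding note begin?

note 4 onset = 4b = 3037.975ms

1. 0.0ms @ 0 + 1139.241ms (3/2)
2. 1139.241ms @ 3/2 + 379.747ms (1/2)
3. 1518.987ms @ 2 + 1518.987ms (2)
4. 3037.975ms @ 4 + 433.996ms (4/7)
5. 3471.971ms @ 32/7 + 433.996ms (4/7)
6. 3905.967ms @ 36/7 + 433.996ms (4/7)
7. 4339.964ms @ 40/7 + 433.996ms (4/7)
8. 4773.96ms @ 44/7 + 433.996ms (4/7)
9. 5207.957ms @ 48/7 + 433.996ms (4/7)
10. 5641.953ms @ 52/7 + 433.996ms (4/7)
11. 6075.949ms @ 8 + 607.595ms (4/5)
12. 6683.544ms @ 44/5 + 607.595ms (4/5)
13. 7291.139ms @ 48/5 + 607.595ms (4/5)
14. 7898.734ms @ 52/5 + 607.595ms (4/5)
15. 8506.329ms @ 56/5 + 607.595ms (4/5)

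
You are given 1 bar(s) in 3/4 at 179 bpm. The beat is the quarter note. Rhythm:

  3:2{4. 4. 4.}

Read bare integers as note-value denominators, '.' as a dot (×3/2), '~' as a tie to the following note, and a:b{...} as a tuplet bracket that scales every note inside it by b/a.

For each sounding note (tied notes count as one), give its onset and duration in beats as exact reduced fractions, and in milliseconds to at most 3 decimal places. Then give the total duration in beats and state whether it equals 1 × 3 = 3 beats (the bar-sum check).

1) 0.0ms=0b +335.196ms=1b
2) 335.196ms=1b +335.196ms=1b
3) 670.391ms=2b +335.196ms=1b
Σ=3b of 3 (179bpm 3/4) — PASS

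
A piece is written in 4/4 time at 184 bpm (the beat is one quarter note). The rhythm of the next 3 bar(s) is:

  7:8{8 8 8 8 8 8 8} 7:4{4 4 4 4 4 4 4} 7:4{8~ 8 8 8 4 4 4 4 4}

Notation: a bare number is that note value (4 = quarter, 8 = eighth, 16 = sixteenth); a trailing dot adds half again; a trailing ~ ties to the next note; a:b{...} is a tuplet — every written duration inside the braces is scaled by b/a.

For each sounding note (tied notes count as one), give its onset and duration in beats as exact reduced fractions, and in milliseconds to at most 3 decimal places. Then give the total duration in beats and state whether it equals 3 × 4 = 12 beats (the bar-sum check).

1) 0.0ms=0b +186.335ms=4/7b
2) 186.335ms=4/7b +186.335ms=4/7b
3) 372.671ms=8/7b +186.335ms=4/7b
4) 559.006ms=12/7b +186.335ms=4/7b
5) 745.342ms=16/7b +186.335ms=4/7b
6) 931.677ms=20/7b +186.335ms=4/7b
7) 1118.012ms=24/7b +186.335ms=4/7b
8) 1304.348ms=4b +186.335ms=4/7b
9) 1490.683ms=32/7b +186.335ms=4/7b
10) 1677.019ms=36/7b +186.335ms=4/7b
11) 1863.354ms=40/7b +186.335ms=4/7b
12) 2049.689ms=44/7b +186.335ms=4/7b
13) 2236.025ms=48/7b +186.335ms=4/7b
14) 2422.36ms=52/7b +186.335ms=4/7b
15) 2608.696ms=8b +186.335ms=4/7b
16) 2795.031ms=60/7b +93.168ms=2/7b
17) 2888.199ms=62/7b +93.168ms=2/7b
18) 2981.366ms=64/7b +186.335ms=4/7b
19) 3167.702ms=68/7b +186.335ms=4/7b
20) 3354.037ms=72/7b +186.335ms=4/7b
21) 3540.373ms=76/7b +186.335ms=4/7b
22) 3726.708ms=80/7b +186.335ms=4/7b
Σ=12b of 12 (184bpm 4/4) — PASS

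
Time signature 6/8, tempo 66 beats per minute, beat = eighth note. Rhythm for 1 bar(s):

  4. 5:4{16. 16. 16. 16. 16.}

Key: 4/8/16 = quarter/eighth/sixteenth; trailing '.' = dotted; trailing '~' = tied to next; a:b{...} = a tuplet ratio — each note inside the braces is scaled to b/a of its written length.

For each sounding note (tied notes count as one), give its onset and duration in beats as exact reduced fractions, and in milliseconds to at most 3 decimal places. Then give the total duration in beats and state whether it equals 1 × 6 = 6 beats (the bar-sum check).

1) 0.0ms=0b +2727.273ms=3b
2) 2727.273ms=3b +545.455ms=3/5b
3) 3272.727ms=18/5b +545.455ms=3/5b
4) 3818.182ms=21/5b +545.455ms=3/5b
5) 4363.636ms=24/5b +545.455ms=3/5b
6) 4909.091ms=27/5b +545.455ms=3/5b
Σ=6b of 6 (66bpm 6/8) — PASS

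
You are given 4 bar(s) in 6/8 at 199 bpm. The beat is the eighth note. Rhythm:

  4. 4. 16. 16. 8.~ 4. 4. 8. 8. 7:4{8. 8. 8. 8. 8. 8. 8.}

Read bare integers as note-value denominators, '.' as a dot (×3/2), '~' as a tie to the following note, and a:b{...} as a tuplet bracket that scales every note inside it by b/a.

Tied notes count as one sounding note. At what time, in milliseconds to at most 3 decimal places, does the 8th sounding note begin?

1. 0.0ms @ 0 + 904.523ms (3)
2. 904.523ms @ 3 + 904.523ms (3)
3. 1809.045ms @ 6 + 226.131ms (3/4)
4. 2035.176ms @ 27/4 + 226.131ms (3/4)
5. 2261.307ms @ 15/2 + 1356.784ms (9/2)
6. 3618.09ms @ 12 + 904.523ms (3)
7. 4522.613ms @ 15 + 452.261ms (3/2)
8. 4974.874ms @ 33/2 + 452.261ms (3/2)
9. 5427.136ms @ 18 + 258.435ms (6/7)
10. 5685.571ms @ 132/7 + 258.435ms (6/7)
11. 5944.006ms @ 138/7 + 258.435ms (6/7)
12. 6202.441ms @ 144/7 + 258.435ms (6/7)
13. 6460.876ms @ 150/7 + 258.435ms (6/7)
14. 6719.311ms @ 156/7 + 258.435ms (6/7)
15. 6977.746ms @ 162/7 + 258.435ms (6/7)

note 8 onset = 33/2b = 4974.874ms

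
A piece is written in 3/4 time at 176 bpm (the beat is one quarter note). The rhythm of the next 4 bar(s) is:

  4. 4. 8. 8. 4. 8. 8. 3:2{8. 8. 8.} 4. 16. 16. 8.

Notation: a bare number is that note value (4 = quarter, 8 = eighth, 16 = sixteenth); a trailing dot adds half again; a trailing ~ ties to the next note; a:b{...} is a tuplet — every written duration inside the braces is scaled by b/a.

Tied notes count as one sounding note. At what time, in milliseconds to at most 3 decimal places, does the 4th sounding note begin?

note 4 onset = 15/4b = 1278.409ms

1. 0.0ms @ 0 + 511.364ms (3/2)
2. 511.364ms @ 3/2 + 511.364ms (3/2)
3. 1022.727ms @ 3 + 255.682ms (3/4)
4. 1278.409ms @ 15/4 + 255.682ms (3/4)
5. 1534.091ms @ 9/2 + 511.364ms (3/2)
6. 2045.455ms @ 6 + 255.682ms (3/4)
7. 2301.136ms @ 27/4 + 255.682ms (3/4)
8. 2556.818ms @ 15/2 + 170.455ms (1/2)
9. 2727.273ms @ 8 + 170.455ms (1/2)
10. 2897.727ms @ 17/2 + 170.455ms (1/2)
11. 3068.182ms @ 9 + 511.364ms (3/2)
12. 3579.545ms @ 21/2 + 127.841ms (3/8)
13. 3707.386ms @ 87/8 + 127.841ms (3/8)
14. 3835.227ms @ 45/4 + 255.682ms (3/4)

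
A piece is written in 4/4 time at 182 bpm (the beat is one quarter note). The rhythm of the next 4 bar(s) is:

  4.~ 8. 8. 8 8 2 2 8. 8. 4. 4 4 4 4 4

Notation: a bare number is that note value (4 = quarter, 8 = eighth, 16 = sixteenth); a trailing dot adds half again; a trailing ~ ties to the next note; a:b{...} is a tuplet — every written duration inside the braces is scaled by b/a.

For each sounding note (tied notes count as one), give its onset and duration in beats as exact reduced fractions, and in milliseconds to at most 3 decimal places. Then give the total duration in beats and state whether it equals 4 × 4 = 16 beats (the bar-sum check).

1) 0.0ms=0b +741.758ms=9/4b
2) 741.758ms=9/4b +247.253ms=3/4b
3) 989.011ms=3b +164.835ms=1/2b
4) 1153.846ms=7/2b +164.835ms=1/2b
5) 1318.681ms=4b +659.341ms=2b
6) 1978.022ms=6b +659.341ms=2b
7) 2637.363ms=8b +247.253ms=3/4b
8) 2884.615ms=35/4b +247.253ms=3/4b
9) 3131.868ms=19/2b +494.505ms=3/2b
10) 3626.374ms=11b +329.67ms=1b
11) 3956.044ms=12b +329.67ms=1b
12) 4285.714ms=13b +329.67ms=1b
13) 4615.385ms=14b +329.67ms=1b
14) 4945.055ms=15b +329.67ms=1b
Σ=16b of 16 (182bpm 4/4) — PASS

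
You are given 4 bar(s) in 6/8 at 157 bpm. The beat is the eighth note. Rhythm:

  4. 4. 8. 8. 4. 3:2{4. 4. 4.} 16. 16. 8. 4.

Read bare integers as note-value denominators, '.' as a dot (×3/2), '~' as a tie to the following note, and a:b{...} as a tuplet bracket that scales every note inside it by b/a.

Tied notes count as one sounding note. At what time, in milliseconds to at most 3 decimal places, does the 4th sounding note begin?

note 4 onset = 15/2b = 2866.242ms

1. 0.0ms @ 0 + 1146.497ms (3)
2. 1146.497ms @ 3 + 1146.497ms (3)
3. 2292.994ms @ 6 + 573.248ms (3/2)
4. 2866.242ms @ 15/2 + 573.248ms (3/2)
5. 3439.49ms @ 9 + 1146.497ms (3)
6. 4585.987ms @ 12 + 764.331ms (2)
7. 5350.318ms @ 14 + 764.331ms (2)
8. 6114.65ms @ 16 + 764.331ms (2)
9. 6878.981ms @ 18 + 286.624ms (3/4)
10. 7165.605ms @ 75/4 + 286.624ms (3/4)
11. 7452.229ms @ 39/2 + 573.248ms (3/2)
12. 8025.478ms @ 21 + 1146.497ms (3)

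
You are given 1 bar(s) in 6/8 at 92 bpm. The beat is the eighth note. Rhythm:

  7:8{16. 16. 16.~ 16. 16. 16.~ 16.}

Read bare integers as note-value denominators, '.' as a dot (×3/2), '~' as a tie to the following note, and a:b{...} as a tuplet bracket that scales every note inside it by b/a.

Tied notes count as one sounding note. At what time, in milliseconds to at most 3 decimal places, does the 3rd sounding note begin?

note 3 onset = 12/7b = 1118.012ms

1. 0.0ms @ 0 + 559.006ms (6/7)
2. 559.006ms @ 6/7 + 559.006ms (6/7)
3. 1118.012ms @ 12/7 + 1118.012ms (12/7)
4. 2236.025ms @ 24/7 + 559.006ms (6/7)
5. 2795.031ms @ 30/7 + 1118.012ms (12/7)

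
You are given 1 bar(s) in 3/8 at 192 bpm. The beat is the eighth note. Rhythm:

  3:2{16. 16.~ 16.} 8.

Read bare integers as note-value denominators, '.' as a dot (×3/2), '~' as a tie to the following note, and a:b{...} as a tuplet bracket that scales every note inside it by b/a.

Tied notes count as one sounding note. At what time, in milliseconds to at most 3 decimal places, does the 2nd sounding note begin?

1. 0.0ms @ 0 + 156.25ms (1/2)
2. 156.25ms @ 1/2 + 312.5ms (1)
3. 468.75ms @ 3/2 + 468.75ms (3/2)

note 2 onset = 1/2b = 156.25ms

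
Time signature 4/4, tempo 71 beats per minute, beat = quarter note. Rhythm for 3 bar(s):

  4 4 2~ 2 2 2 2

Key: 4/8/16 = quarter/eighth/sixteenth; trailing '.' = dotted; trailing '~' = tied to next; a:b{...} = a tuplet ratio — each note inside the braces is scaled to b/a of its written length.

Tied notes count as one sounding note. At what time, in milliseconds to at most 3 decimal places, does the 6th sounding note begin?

1. 0.0ms @ 0 + 845.07ms (1)
2. 845.07ms @ 1 + 845.07ms (1)
3. 1690.141ms @ 2 + 3380.282ms (4)
4. 5070.423ms @ 6 + 1690.141ms (2)
5. 6760.563ms @ 8 + 1690.141ms (2)
6. 8450.704ms @ 10 + 1690.141ms (2)

note 6 onset = 10b = 8450.704ms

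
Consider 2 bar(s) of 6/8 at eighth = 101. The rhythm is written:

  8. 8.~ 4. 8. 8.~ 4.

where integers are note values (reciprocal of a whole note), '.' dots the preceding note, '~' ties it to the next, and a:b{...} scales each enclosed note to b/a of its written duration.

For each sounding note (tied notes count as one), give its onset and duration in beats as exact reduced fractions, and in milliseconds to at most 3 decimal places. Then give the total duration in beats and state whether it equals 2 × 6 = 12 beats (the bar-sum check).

1) 0.0ms=0b +891.089ms=3/2b
2) 891.089ms=3/2b +2673.267ms=9/2b
3) 3564.356ms=6b +891.089ms=3/2b
4) 4455.446ms=15/2b +2673.267ms=9/2b
Σ=12b of 12 (101bpm 6/8) — PASS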